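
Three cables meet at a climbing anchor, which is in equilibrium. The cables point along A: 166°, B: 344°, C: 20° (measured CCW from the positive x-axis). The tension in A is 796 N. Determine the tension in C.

Resolve: ΣF_x = 796 cos 166° + T_B cos 344° + T_C cos 20° = 0.
        ΣF_y = 796 sin 166° + T_B sin 344° + T_C sin 20° = 0.
The known terms sum to (-772.4, 192.6) N, so 0.9613 T_B + 0.9397 T_C = 772.4 and -0.2756 T_B + 0.3420 T_C = -192.6.
Solving simultaneously: T_B = 757.3 N, T_C = 47.26 N.

T_C ≈ 47.3 N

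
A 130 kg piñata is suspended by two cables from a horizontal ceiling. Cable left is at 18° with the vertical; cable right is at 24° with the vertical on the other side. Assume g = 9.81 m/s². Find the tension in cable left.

T_left ≈ 775 N

Angles from the horizontal: cable left is 90° − 18° = 72°, cable right is 90° − 24° = 66°.
Weight W = 130 × 9.81 = 1275 N acts straight down.
Horizontal: T_left cos 72° = T_right cos 66°  →  T_right = 0.7597 T_left.
Vertical: T_left sin 72° + T_right sin 66° = 1275.
Substituting the horizontal relation into the vertical equation gives 1.645 T_left = 1275, so T_left = 775.2 N.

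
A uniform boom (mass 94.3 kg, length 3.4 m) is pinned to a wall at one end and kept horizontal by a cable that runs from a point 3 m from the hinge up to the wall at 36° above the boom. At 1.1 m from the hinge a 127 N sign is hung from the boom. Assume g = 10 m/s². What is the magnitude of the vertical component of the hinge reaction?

|H_y| ≈ 489 N

Take torques about the hinge: T sin 36° · 3 = 94.3×10×1.7 + 127×1.1 = 1742.8 N·m.
So T = 1742.8 / (0.5878 × 3) = 988.34 N.
ΣF_y = 0: H_y = (94.3×10 + 127) − T sin 36° = 1070 − 580.93 = 489.07 N.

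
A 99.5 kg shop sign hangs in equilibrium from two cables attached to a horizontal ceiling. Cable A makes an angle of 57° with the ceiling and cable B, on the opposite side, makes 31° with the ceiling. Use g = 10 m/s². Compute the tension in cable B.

Weight W = 99.5 × 10 = 995 N acts straight down.
Horizontal: T_A cos 57° = T_B cos 31°  →  T_A = 1.574 T_B.
Vertical: T_A sin 57° + T_B sin 31° = 995.
Substituting the horizontal relation into the vertical equation gives 1.835 T_B = 995, so T_B = 542.2 N.

T_B ≈ 542 N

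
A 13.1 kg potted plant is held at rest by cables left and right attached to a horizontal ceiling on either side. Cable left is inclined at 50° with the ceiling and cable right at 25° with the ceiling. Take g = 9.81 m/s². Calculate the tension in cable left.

T_left ≈ 121 N

Weight W = 13.1 × 9.81 = 128.5 N acts straight down.
Horizontal: T_left cos 50° = T_right cos 25°  →  T_right = 0.7092 T_left.
Vertical: T_left sin 50° + T_right sin 25° = 128.5.
Substituting the horizontal relation into the vertical equation gives 1.066 T_left = 128.5, so T_left = 120.6 N.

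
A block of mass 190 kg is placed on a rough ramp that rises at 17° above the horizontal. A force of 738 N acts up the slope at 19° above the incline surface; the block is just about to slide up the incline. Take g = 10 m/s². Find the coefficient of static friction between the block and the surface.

μ ≈ 0.0902

On the verge of sliding up the incline, friction is at its maximum μN and acts down the slope.
Perpendicular to incline: N = W cos 17° − P sin 19° = 1817 − 240.3 = 1577 N.
Along incline: P cos 19° − μN = W sin 17° → μ = −(W sin 17° − P cos 19°) / N = 0.09024.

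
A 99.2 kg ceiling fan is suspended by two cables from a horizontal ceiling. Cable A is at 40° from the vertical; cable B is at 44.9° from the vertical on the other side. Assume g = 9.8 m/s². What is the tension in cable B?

Angles from the horizontal: cable A is 90° − 40° = 50°, cable B is 90° − 44.9° = 45.1°.
Weight W = 99.2 × 9.8 = 972.2 N acts straight down.
Horizontal: T_A cos 50° = T_B cos 45.1°  →  T_A = 1.098 T_B.
Vertical: T_A sin 50° + T_B sin 45.1° = 972.2.
Substituting the horizontal relation into the vertical equation gives 1.55 T_B = 972.2, so T_B = 627.4 N.

T_B ≈ 627 N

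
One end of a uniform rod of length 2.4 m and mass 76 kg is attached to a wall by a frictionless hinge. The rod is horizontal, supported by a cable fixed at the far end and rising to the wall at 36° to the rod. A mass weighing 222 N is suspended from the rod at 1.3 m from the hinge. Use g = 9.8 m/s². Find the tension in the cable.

Take torques about the hinge: T sin 36° · 2.4 = 76×9.8×1.2 + 222×1.3 = 1182.4 N·m.
So T = 1182.4 / (0.5878 × 2.4) = 838.15 N.

T ≈ 838 N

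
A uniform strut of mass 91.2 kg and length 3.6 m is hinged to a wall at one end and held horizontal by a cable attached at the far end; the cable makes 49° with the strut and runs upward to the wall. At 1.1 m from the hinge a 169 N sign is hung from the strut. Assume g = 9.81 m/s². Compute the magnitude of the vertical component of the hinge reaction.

Take torques about the hinge: T sin 49° · 3.6 = 91.2×9.81×1.8 + 169×1.1 = 1796.3 N·m.
So T = 1796.3 / (0.7547 × 3.6) = 661.15 N.
ΣF_y = 0: H_y = (91.2×9.81 + 169) − T sin 49° = 1063.7 − 498.97 = 564.7 N.

|H_y| ≈ 565 N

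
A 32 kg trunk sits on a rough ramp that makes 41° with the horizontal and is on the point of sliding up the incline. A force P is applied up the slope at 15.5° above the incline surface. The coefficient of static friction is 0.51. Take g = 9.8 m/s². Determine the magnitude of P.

P ≈ 297 N

On the verge of sliding up the incline, friction equals μN and acts down the slope.
Perpendicular: N + P sin 15.5° = W cos 41° = 236.7 N.
Along incline: P cos 15.5° = W sin 41° + μN  with W sin 41° = 205.7 N.
Solving the pair for P and N: P = 296.8 N, N = 157.4 N (and f = μN = 80.26 N).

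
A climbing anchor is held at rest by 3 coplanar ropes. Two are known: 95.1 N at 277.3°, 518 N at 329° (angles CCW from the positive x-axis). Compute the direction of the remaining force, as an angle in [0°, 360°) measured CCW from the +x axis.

θ ≈ 142°

Sum the known components: ΣF_x = 456.1 N, ΣF_y = -361.1 N.
For equilibrium the remaining force must supply (−ΣF_x, −ΣF_y) = (-456.1, 361.1) N.
Magnitude = √((-456.1)² + (361.1)²) = 581.7 N; direction = atan2(361.1, -456.1) = 141.6°.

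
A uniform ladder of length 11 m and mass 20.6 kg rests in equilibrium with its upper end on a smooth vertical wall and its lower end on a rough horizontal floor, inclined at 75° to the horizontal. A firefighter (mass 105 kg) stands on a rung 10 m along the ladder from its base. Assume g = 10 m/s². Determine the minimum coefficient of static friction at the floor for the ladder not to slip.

ΣF_y = 0: N_floor = 20.6×10 + 105×10 = 1256 N.
Torques about the foot: N_wall · 11 sin 75° = 20.6×10×5.5 cos 75° + 105×10×10 cos 75° → N_wall = 283.37 N.
ΣF_x = 0: f_floor = N_wall = 283.37 N.
μ_min = f_floor / N_floor = 283.37 / 1256 = 0.2256.

μ_min ≈ 0.226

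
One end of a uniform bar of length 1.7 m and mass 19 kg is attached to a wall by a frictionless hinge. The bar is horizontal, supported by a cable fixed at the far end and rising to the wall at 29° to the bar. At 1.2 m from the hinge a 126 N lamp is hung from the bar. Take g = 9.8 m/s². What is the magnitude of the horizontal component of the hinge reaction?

H_x ≈ 328 N

Take torques about the hinge: T sin 29° · 1.7 = 19×9.8×0.85 + 126×1.2 = 309.47 N·m.
So T = 309.47 / (0.4848 × 1.7) = 375.49 N.
ΣF_x = 0: H_x = T cos 29° = 328.41 N.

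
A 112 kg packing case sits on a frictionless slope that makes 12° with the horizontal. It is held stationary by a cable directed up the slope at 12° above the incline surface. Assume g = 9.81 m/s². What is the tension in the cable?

Take axes along and perpendicular to the incline. Weight components: W sin 12° = 228.4 N down-slope, W cos 12° = 1075 N into the surface.
Along incline: T cos 12° = W sin 12° → T = 233.5 N.
Perpendicular: N = W cos 12° − T sin 12° = 1026 N.

T ≈ 234 N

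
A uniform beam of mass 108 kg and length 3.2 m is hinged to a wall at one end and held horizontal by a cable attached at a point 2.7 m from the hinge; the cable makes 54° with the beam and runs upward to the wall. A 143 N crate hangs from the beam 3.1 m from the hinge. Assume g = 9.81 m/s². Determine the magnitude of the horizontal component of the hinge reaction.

Take torques about the hinge: T sin 54° · 2.7 = 108×9.81×1.6 + 143×3.1 = 2138.5 N·m.
So T = 2138.5 / (0.8090 × 2.7) = 979 N.
ΣF_x = 0: H_x = T cos 54° = 575.44 N.

H_x ≈ 575 N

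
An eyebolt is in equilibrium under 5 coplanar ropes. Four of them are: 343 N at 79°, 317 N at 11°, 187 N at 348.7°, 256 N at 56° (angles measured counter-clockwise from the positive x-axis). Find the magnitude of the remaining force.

F ≈ 907 N

Sum the known components: ΣF_x = 703.2 N, ΣF_y = 572.8 N.
For equilibrium the remaining force must supply (−ΣF_x, −ΣF_y) = (-703.2, -572.8) N.
Magnitude = √((-703.2)² + (-572.8)²) = 906.9 N; direction = atan2(-572.8, -703.2) = 219.2°.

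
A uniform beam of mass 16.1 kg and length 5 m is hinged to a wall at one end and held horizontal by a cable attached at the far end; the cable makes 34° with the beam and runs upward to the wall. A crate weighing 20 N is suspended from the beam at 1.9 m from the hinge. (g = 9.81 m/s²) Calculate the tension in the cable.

Take torques about the hinge: T sin 34° · 5 = 16.1×9.81×2.5 + 20×1.9 = 432.85 N·m.
So T = 432.85 / (0.5592 × 5) = 154.81 N.

T ≈ 155 N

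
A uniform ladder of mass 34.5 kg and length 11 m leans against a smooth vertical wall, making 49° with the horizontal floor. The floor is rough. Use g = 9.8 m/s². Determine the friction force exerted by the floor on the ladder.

f ≈ 147 N

Torques about the foot: N_wall · 11 sin 49° = 34.5×9.8×5.5 cos 49° → N_wall = 146.95 N.
ΣF_x = 0: f_floor = N_wall = 146.95 N.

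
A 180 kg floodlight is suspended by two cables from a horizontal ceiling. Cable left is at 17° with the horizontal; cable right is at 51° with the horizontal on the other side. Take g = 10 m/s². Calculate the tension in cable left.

Weight W = 180 × 10 = 1800 N acts straight down.
Horizontal: T_left cos 17° = T_right cos 51°  →  T_right = 1.52 T_left.
Vertical: T_left sin 17° + T_right sin 51° = 1800.
Substituting the horizontal relation into the vertical equation gives 1.473 T_left = 1800, so T_left = 1222 N.

T_left ≈ 1220 N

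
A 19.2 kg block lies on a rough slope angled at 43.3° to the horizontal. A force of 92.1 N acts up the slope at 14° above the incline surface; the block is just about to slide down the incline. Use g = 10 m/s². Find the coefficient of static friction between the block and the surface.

μ ≈ 0.360

On the verge of sliding down the incline, friction is at its maximum μN and acts up the slope.
Perpendicular to incline: N = W cos 43.3° − P sin 14° = 139.7 − 22.28 = 117.5 N.
Along incline: P cos 14° + μN = W sin 43.3° → μ = (W sin 43.3° − P cos 14°) / N = 0.3603.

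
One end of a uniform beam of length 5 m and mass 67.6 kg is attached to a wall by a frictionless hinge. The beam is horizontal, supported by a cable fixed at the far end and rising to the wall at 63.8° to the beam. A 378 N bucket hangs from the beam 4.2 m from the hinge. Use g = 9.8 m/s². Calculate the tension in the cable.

T ≈ 723 N

Take torques about the hinge: T sin 63.8° · 5 = 67.6×9.8×2.5 + 378×4.2 = 3243.8 N·m.
So T = 3243.8 / (0.8973 × 5) = 723.05 N.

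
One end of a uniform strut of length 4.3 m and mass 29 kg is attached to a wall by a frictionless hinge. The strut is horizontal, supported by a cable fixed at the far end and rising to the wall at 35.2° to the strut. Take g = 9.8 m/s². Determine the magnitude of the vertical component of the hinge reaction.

Take torques about the hinge: T sin 35.2° · 4.3 = 29×9.8×2.15 = 611.03 N·m.
So T = 611.03 / (0.5764 × 4.3) = 246.52 N.
ΣF_y = 0: H_y = (29×9.8) − T sin 35.2° = 284.2 − 142.1 = 142.1 N.

|H_y| ≈ 142 N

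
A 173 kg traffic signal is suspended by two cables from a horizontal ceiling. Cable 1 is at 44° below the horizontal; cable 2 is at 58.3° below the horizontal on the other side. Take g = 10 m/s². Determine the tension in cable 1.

T_1 ≈ 930 N

Weight W = 173 × 10 = 1730 N acts straight down.
Horizontal: T_1 cos 44° = T_2 cos 58.3°  →  T_2 = 1.369 T_1.
Vertical: T_1 sin 44° + T_2 sin 58.3° = 1730.
Substituting the horizontal relation into the vertical equation gives 1.859 T_1 = 1730, so T_1 = 930.4 N.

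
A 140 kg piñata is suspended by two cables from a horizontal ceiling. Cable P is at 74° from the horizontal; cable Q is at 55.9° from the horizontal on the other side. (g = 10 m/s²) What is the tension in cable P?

T_P ≈ 1020 N

Weight W = 140 × 10 = 1400 N acts straight down.
Horizontal: T_P cos 74° = T_Q cos 55.9°  →  T_Q = 0.4916 T_P.
Vertical: T_P sin 74° + T_Q sin 55.9° = 1400.
Substituting the horizontal relation into the vertical equation gives 1.368 T_P = 1400, so T_P = 1023 N.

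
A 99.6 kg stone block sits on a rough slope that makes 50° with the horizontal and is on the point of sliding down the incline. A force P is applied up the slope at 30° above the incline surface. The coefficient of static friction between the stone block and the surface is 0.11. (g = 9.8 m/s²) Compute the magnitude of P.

P ≈ 837 N

On the verge of sliding down the incline, friction equals μN and acts up the slope.
Perpendicular: N + P sin 30° = W cos 50° = 627.4 N.
Along incline: P cos 30° + μN = W sin 50° with W sin 50° = 747.7 N.
Solving the pair for P and N: P = 836.8 N, N = 209 N (and f = μN = 22.99 N).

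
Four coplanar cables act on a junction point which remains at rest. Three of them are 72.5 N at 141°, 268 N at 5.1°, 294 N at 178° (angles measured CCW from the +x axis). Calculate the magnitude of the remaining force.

Sum the known components: ΣF_x = -83.22 N, ΣF_y = 79.71 N.
For equilibrium the remaining force must supply (−ΣF_x, −ΣF_y) = (83.22, -79.71) N.
Magnitude = √((83.22)² + (-79.71)²) = 115.2 N; direction = atan2(-79.71, 83.22) = 316.2°.

F ≈ 115 N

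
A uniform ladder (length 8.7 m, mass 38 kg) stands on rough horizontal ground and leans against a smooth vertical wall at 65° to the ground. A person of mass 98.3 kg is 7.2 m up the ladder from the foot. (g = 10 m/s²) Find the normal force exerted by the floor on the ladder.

ΣF_y = 0: N_floor = 38×10 + 98.3×10 = 1363 N.

N_floor ≈ 1360 N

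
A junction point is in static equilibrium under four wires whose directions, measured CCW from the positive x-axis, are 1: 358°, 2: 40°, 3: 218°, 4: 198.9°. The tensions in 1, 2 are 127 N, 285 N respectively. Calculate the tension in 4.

T_4 ≈ 219 N

Resolve: ΣF_x = 127 cos 358° + 285 cos 40° + T_3 cos 218° + T_4 cos 198.9° = 0.
        ΣF_y = 127 sin 358° + 285 sin 40° + T_3 sin 218° + T_4 sin 198.9° = 0.
The known terms sum to (345.2, 178.8) N, so -0.7880 T_3 − 0.9461 T_4 = -345.2 and -0.6157 T_3 − 0.3239 T_4 = -178.8.
Solving simultaneously: T_3 = 175.1 N, T_4 = 219.1 N.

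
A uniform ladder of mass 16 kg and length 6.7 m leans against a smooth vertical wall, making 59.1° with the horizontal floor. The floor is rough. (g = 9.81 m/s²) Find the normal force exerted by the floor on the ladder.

ΣF_y = 0: N_floor = 16×9.81 = 156.96 N.

N_floor ≈ 157 N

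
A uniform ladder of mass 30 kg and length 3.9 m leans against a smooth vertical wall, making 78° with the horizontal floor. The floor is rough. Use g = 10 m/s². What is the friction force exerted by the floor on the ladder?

Torques about the foot: N_wall · 3.9 sin 78° = 30×10×1.95 cos 78° → N_wall = 31.883 N.
ΣF_x = 0: f_floor = N_wall = 31.883 N.

f ≈ 31.9 N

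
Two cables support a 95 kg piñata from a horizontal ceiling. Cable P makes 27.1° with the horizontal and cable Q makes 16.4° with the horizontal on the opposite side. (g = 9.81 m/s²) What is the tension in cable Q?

Weight W = 95 × 9.81 = 932 N acts straight down.
Horizontal: T_P cos 27.1° = T_Q cos 16.4°  →  T_P = 1.078 T_Q.
Vertical: T_P sin 27.1° + T_Q sin 16.4° = 932.
Substituting the horizontal relation into the vertical equation gives 0.7732 T_Q = 932, so T_Q = 1205 N.

T_Q ≈ 1210 N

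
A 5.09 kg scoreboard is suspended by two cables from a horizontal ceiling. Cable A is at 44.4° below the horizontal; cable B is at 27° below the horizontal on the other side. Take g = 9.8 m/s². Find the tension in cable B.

Weight W = 5.09 × 9.8 = 49.88 N acts straight down.
Horizontal: T_A cos 44.4° = T_B cos 27°  →  T_A = 1.247 T_B.
Vertical: T_A sin 44.4° + T_B sin 27° = 49.88.
Substituting the horizontal relation into the vertical equation gives 1.327 T_B = 49.88, so T_B = 37.6 N.

T_B ≈ 37.6 N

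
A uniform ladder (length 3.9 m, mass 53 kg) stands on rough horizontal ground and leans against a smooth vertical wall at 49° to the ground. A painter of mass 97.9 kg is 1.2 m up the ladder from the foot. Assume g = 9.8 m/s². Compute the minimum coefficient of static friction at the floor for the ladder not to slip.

ΣF_y = 0: N_floor = 53×9.8 + 97.9×9.8 = 1478.8 N.
Torques about the foot: N_wall · 3.9 sin 49° = 53×9.8×1.95 cos 49° + 97.9×9.8×1.2 cos 49° → N_wall = 482.37 N.
ΣF_x = 0: f_floor = N_wall = 482.37 N.
μ_min = f_floor / N_floor = 482.37 / 1478.8 = 0.3262.

μ_min ≈ 0.326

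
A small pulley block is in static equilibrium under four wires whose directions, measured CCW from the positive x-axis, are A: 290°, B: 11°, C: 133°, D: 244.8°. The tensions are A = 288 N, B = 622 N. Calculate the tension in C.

Resolve: ΣF_x = 288 cos 290° + 622 cos 11° + T_C cos 133° + T_D cos 244.8° = 0.
        ΣF_y = 288 sin 290° + 622 sin 11° + T_C sin 133° + T_D sin 244.8° = 0.
The known terms sum to (709.1, -151.9) N, so -0.6820 T_C − 0.4258 T_D = -709.1 and 0.7314 T_C − 0.9048 T_D = 151.9.
Solving simultaneously: T_C = 760.7 N, T_D = 446.9 N.

T_C ≈ 761 N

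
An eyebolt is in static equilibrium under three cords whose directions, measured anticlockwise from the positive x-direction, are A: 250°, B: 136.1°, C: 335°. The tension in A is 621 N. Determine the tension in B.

T_B ≈ 1910 N

Resolve: ΣF_x = 621 cos 250° + T_B cos 136.1° + T_C cos 335° = 0.
        ΣF_y = 621 sin 250° + T_B sin 136.1° + T_C sin 335° = 0.
The known terms sum to (-212.4, -583.5) N, so -0.7206 T_B + 0.9063 T_C = 212.4 and 0.6934 T_B − 0.4226 T_C = 583.5.
Solving simultaneously: T_B = 1910 N, T_C = 1753 N.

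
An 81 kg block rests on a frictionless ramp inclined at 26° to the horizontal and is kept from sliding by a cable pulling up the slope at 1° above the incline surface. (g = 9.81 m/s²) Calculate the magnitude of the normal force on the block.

Take axes along and perpendicular to the incline. Weight components: W sin 26° = 348.3 N down-slope, W cos 26° = 714.2 N into the surface.
Along incline: T cos 1° = W sin 26° → T = 348.4 N.
Perpendicular: N = W cos 26° − T sin 1° = 708.1 N.

N ≈ 708 N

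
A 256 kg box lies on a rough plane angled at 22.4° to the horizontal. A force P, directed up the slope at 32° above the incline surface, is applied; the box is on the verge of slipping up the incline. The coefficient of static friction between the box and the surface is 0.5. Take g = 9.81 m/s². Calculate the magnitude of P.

On the verge of sliding up the incline, friction equals μN and acts down the slope.
Perpendicular: N + P sin 32° = W cos 22.4° = 2322 N.
Along incline: P cos 32° = W sin 22.4° + μN  with W sin 22.4° = 957 N.
Solving the pair for P and N: P = 1903 N, N = 1313 N (and f = μN = 656.7 N).

P ≈ 1900 N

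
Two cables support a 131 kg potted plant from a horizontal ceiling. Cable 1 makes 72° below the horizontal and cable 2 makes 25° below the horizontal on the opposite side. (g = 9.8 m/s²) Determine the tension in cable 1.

T_1 ≈ 1170 N

Weight W = 131 × 9.8 = 1284 N acts straight down.
Horizontal: T_1 cos 72° = T_2 cos 25°  →  T_2 = 0.341 T_1.
Vertical: T_1 sin 72° + T_2 sin 25° = 1284.
Substituting the horizontal relation into the vertical equation gives 1.095 T_1 = 1284, so T_1 = 1172 N.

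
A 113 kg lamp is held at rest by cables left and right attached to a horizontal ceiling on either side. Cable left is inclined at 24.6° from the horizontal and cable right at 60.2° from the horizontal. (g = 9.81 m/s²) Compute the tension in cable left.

T_left ≈ 553 N

Weight W = 113 × 9.81 = 1109 N acts straight down.
Horizontal: T_left cos 24.6° = T_right cos 60.2°  →  T_right = 1.83 T_left.
Vertical: T_left sin 24.6° + T_right sin 60.2° = 1109.
Substituting the horizontal relation into the vertical equation gives 2.004 T_left = 1109, so T_left = 553.2 N.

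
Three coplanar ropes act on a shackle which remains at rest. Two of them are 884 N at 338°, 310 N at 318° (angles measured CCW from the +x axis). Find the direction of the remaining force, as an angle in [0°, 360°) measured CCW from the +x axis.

θ ≈ 153°

Sum the known components: ΣF_x = 1050 N, ΣF_y = -538.6 N.
For equilibrium the remaining force must supply (−ΣF_x, −ΣF_y) = (-1050, 538.6) N.
Magnitude = √((-1050)² + (538.6)²) = 1180 N; direction = atan2(538.6, -1050) = 152.8°.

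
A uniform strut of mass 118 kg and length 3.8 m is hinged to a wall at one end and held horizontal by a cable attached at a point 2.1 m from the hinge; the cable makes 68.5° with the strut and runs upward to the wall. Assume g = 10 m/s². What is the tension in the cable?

T ≈ 1150 N

Take torques about the hinge: T sin 68.5° · 2.1 = 118×10×1.9 = 2242 N·m.
So T = 2242 / (0.9304 × 2.1) = 1147.5 N.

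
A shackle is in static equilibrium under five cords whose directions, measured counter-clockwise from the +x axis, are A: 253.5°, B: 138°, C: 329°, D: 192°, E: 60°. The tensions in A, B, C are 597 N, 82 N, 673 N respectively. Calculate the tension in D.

T_D ≈ 985 N

Resolve: ΣF_x = 597 cos 253.5° + 82 cos 138° + 673 cos 329° + T_D cos 192° + T_E cos 60° = 0.
        ΣF_y = 597 sin 253.5° + 82 sin 138° + 673 sin 329° + T_D sin 192° + T_E sin 60° = 0.
The known terms sum to (346.4, -864.2) N, so -0.9781 T_D + 0.5000 T_E = -346.4 and -0.2079 T_D + 0.8660 T_E = 864.2.
Solving simultaneously: T_D = 985.1 N, T_E = 1234 N.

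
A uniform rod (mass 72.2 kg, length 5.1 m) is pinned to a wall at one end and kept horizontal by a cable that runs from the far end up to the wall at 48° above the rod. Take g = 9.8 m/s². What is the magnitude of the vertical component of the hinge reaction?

|H_y| ≈ 354 N

Take torques about the hinge: T sin 48° · 5.1 = 72.2×9.8×2.55 = 1804.3 N·m.
So T = 1804.3 / (0.7431 × 5.1) = 476.06 N.
ΣF_y = 0: H_y = (72.2×9.8) − T sin 48° = 707.56 − 353.78 = 353.78 N.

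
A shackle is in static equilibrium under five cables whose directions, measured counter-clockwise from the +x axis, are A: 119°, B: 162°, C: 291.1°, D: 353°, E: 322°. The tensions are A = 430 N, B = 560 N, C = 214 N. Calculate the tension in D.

T_D ≈ 259 N

Resolve: ΣF_x = 430 cos 119° + 560 cos 162° + 214 cos 291.1° + T_D cos 353° + T_E cos 322° = 0.
        ΣF_y = 430 sin 119° + 560 sin 162° + 214 sin 291.1° + T_D sin 353° + T_E sin 322° = 0.
The known terms sum to (-664, 349.5) N, so 0.9925 T_D + 0.7880 T_E = 664 and -0.1219 T_D − 0.6157 T_E = -349.5.
Solving simultaneously: T_D = 259 N, T_E = 516.4 N.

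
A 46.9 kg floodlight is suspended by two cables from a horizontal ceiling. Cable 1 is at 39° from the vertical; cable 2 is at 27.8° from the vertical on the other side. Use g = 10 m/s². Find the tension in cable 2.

T_2 ≈ 321 N

Angles from the horizontal: cable 1 is 90° − 39° = 51°, cable 2 is 90° − 27.8° = 62.2°.
Weight W = 46.9 × 10 = 469 N acts straight down.
Horizontal: T_1 cos 51° = T_2 cos 62.2°  →  T_1 = 0.7411 T_2.
Vertical: T_1 sin 51° + T_2 sin 62.2° = 469.
Substituting the horizontal relation into the vertical equation gives 1.461 T_2 = 469, so T_2 = 321.1 N.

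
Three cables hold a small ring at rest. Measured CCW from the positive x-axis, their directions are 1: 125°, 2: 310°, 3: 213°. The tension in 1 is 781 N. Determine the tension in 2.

T_2 ≈ 786 N

Resolve: ΣF_x = 781 cos 125° + T_2 cos 310° + T_3 cos 213° = 0.
        ΣF_y = 781 sin 125° + T_2 sin 310° + T_3 sin 213° = 0.
The known terms sum to (-448, 639.8) N, so 0.6428 T_2 − 0.8387 T_3 = 448 and -0.7660 T_2 − 0.5446 T_3 = -639.8.
Solving simultaneously: T_2 = 786.4 N, T_3 = 68.58 N.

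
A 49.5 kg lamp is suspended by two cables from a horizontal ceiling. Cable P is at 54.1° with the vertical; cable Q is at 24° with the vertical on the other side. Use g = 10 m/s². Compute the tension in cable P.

Angles from the horizontal: cable P is 90° − 54.1° = 35.9°, cable Q is 90° − 24° = 66°.
Weight W = 49.5 × 10 = 495 N acts straight down.
Horizontal: T_P cos 35.9° = T_Q cos 66°  →  T_Q = 1.992 T_P.
Vertical: T_P sin 35.9° + T_Q sin 66° = 495.
Substituting the horizontal relation into the vertical equation gives 2.406 T_P = 495, so T_P = 205.8 N.

T_P ≈ 206 N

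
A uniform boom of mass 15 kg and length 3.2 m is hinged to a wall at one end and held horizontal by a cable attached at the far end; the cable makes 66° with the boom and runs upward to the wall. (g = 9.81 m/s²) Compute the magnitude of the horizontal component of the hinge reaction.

H_x ≈ 32.8 N

Take torques about the hinge: T sin 66° · 3.2 = 15×9.81×1.6 = 235.44 N·m.
So T = 235.44 / (0.9135 × 3.2) = 80.538 N.
ΣF_x = 0: H_x = T cos 66° = 32.758 N.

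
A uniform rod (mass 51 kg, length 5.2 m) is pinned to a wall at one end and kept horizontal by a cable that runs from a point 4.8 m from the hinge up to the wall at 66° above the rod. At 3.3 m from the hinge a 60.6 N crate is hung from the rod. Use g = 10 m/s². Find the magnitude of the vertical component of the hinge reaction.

|H_y| ≈ 253 N

Take torques about the hinge: T sin 66° · 4.8 = 51×10×2.6 + 60.6×3.3 = 1526 N·m.
So T = 1526 / (0.9135 × 4.8) = 348 N.
ΣF_y = 0: H_y = (51×10 + 60.6) − T sin 66° = 570.6 − 317.91 = 252.69 N.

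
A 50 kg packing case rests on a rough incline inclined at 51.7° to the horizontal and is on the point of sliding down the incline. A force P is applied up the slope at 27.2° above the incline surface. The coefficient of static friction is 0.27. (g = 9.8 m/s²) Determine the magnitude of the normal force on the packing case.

On the verge of sliding down the incline, friction equals μN and acts up the slope.
Perpendicular: N + P sin 27.2° = W cos 51.7° = 303.7 N.
Along incline: P cos 27.2° + μN = W sin 51.7° with W sin 51.7° = 384.5 N.
Solving the pair for P and N: P = 395 N, N = 123.2 N (and f = μN = 33.25 N).

N ≈ 123 N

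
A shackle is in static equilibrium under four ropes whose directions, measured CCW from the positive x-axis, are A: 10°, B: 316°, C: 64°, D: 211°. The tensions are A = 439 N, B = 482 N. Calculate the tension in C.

T_C ≈ 1140 N

Resolve: ΣF_x = 439 cos 10° + 482 cos 316° + T_C cos 64° + T_D cos 211° = 0.
        ΣF_y = 439 sin 10° + 482 sin 316° + T_C sin 64° + T_D sin 211° = 0.
The known terms sum to (779.1, -258.6) N, so 0.4384 T_C − 0.8572 T_D = -779.1 and 0.8988 T_C − 0.5150 T_D = 258.6.
Solving simultaneously: T_C = 1144 N, T_D = 1494 N.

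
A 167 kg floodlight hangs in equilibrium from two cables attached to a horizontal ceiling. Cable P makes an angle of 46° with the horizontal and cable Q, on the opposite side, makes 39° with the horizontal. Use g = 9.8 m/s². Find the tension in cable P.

T_P ≈ 1280 N

Weight W = 167 × 9.8 = 1637 N acts straight down.
Horizontal: T_P cos 46° = T_Q cos 39°  →  T_Q = 0.8939 T_P.
Vertical: T_P sin 46° + T_Q sin 39° = 1637.
Substituting the horizontal relation into the vertical equation gives 1.282 T_P = 1637, so T_P = 1277 N.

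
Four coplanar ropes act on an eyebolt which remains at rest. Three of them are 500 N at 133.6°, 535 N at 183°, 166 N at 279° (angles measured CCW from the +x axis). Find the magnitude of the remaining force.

F ≈ 870 N

Sum the known components: ΣF_x = -853.1 N, ΣF_y = 170.1 N.
For equilibrium the remaining force must supply (−ΣF_x, −ΣF_y) = (853.1, -170.1) N.
Magnitude = √((853.1)² + (-170.1)²) = 869.9 N; direction = atan2(-170.1, 853.1) = 348.7°.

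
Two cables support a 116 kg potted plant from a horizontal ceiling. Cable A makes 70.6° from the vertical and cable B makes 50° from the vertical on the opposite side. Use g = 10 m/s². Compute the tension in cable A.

T_A ≈ 1030 N

Angles from the horizontal: cable A is 90° − 70.6° = 19.4°, cable B is 90° − 50° = 40°.
Weight W = 116 × 10 = 1160 N acts straight down.
Horizontal: T_A cos 19.4° = T_B cos 40°  →  T_B = 1.231 T_A.
Vertical: T_A sin 19.4° + T_B sin 40° = 1160.
Substituting the horizontal relation into the vertical equation gives 1.124 T_A = 1160, so T_A = 1032 N.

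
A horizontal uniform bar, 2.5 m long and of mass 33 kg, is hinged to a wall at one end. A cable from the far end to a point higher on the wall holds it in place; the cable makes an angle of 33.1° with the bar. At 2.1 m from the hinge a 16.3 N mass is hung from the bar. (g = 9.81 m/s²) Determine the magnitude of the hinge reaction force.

Take torques about the hinge: T sin 33.1° · 2.5 = 33×9.81×1.25 + 16.3×2.1 = 438.89 N·m.
So T = 438.89 / (0.5461 × 2.5) = 321.47 N.
ΣF_x = 0: H_x = T cos 33.1° = 269.3 N.
ΣF_y = 0: H_y = (33×9.81 + 16.3) − T sin 33.1° = 340.03 − 175.56 = 164.47 N.
|H| = √(H_x² + H_y²) = √((269.3)² + (164.47)²) = 315.56 N.

|H| ≈ 316 N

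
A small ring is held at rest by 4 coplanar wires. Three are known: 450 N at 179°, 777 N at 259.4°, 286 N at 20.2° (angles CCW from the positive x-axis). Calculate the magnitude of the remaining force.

Sum the known components: ΣF_x = -324.5 N, ΣF_y = -657.1 N.
For equilibrium the remaining force must supply (−ΣF_x, −ΣF_y) = (324.5, 657.1) N.
Magnitude = √((324.5)² + (657.1)²) = 732.9 N; direction = atan2(657.1, 324.5) = 63.7°.

F ≈ 733 N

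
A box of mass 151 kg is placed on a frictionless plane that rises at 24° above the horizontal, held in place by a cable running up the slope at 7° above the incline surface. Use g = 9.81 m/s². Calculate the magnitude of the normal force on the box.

N ≈ 1280 N

Take axes along and perpendicular to the incline. Weight components: W sin 24° = 602.5 N down-slope, W cos 24° = 1353 N into the surface.
Along incline: T cos 7° = W sin 24° → T = 607 N.
Perpendicular: N = W cos 24° − T sin 7° = 1279 N.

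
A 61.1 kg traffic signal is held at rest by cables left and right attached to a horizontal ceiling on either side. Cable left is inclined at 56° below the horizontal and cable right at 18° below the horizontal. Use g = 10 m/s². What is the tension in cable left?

Weight W = 61.1 × 10 = 611 N acts straight down.
Horizontal: T_left cos 56° = T_right cos 18°  →  T_right = 0.588 T_left.
Vertical: T_left sin 56° + T_right sin 18° = 611.
Substituting the horizontal relation into the vertical equation gives 1.011 T_left = 611, so T_left = 604.5 N.

T_left ≈ 605 N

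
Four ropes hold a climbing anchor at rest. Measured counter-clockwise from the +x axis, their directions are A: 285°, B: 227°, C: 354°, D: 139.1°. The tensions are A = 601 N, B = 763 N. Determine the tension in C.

Resolve: ΣF_x = 601 cos 285° + 763 cos 227° + T_C cos 354° + T_D cos 139.1° = 0.
        ΣF_y = 601 sin 285° + 763 sin 227° + T_C sin 354° + T_D sin 139.1° = 0.
The known terms sum to (-364.8, -1139) N, so 0.9945 T_C − 0.7559 T_D = 364.8 and -0.1045 T_C + 0.6547 T_D = 1139.
Solving simultaneously: T_C = 1922 N, T_D = 2046 N.

T_C ≈ 1920 N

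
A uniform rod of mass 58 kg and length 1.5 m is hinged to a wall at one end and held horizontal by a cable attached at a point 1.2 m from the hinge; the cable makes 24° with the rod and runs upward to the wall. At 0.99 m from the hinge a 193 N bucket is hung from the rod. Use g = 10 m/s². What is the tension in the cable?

T ≈ 1280 N

Take torques about the hinge: T sin 24° · 1.2 = 58×10×0.75 + 193×0.99 = 626.07 N·m.
So T = 626.07 / (0.4067 × 1.2) = 1282.7 N.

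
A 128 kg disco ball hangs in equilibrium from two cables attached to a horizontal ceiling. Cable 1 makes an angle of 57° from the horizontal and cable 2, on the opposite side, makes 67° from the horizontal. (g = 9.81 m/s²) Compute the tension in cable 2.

Weight W = 128 × 9.81 = 1256 N acts straight down.
Horizontal: T_1 cos 57° = T_2 cos 67°  →  T_1 = 0.7174 T_2.
Vertical: T_1 sin 57° + T_2 sin 67° = 1256.
Substituting the horizontal relation into the vertical equation gives 1.522 T_2 = 1256, so T_2 = 824.9 N.

T_2 ≈ 825 N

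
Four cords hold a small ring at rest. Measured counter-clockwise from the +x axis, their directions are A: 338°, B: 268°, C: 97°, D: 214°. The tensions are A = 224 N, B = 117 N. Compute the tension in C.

Resolve: ΣF_x = 224 cos 338° + 117 cos 268° + T_C cos 97° + T_D cos 214° = 0.
        ΣF_y = 224 sin 338° + 117 sin 268° + T_C sin 97° + T_D sin 214° = 0.
The known terms sum to (203.6, -200.8) N, so -0.1219 T_C − 0.8290 T_D = -203.6 and 0.9925 T_C − 0.5592 T_D = 200.8.
Solving simultaneously: T_C = 314.7 N, T_D = 199.3 N.

T_C ≈ 315 N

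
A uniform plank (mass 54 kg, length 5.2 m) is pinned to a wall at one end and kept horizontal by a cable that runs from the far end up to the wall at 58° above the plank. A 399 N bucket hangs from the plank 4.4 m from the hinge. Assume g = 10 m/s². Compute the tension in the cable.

T ≈ 716 N

Take torques about the hinge: T sin 58° · 5.2 = 54×10×2.6 + 399×4.4 = 3159.6 N·m.
So T = 3159.6 / (0.8480 × 5.2) = 716.49 N.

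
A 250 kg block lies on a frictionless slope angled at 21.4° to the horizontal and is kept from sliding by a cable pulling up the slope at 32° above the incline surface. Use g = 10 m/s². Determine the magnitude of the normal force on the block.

Take axes along and perpendicular to the incline. Weight components: W sin 21.4° = 912.2 N down-slope, W cos 21.4° = 2328 N into the surface.
Along incline: T cos 32° = W sin 21.4° → T = 1076 N.
Perpendicular: N = W cos 21.4° − T sin 32° = 1758 N.

N ≈ 1760 N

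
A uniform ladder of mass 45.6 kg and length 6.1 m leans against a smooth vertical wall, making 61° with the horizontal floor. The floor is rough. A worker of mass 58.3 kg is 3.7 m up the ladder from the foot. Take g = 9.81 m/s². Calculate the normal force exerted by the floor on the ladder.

N_floor ≈ 1020 N

ΣF_y = 0: N_floor = 45.6×9.81 + 58.3×9.81 = 1019.3 N.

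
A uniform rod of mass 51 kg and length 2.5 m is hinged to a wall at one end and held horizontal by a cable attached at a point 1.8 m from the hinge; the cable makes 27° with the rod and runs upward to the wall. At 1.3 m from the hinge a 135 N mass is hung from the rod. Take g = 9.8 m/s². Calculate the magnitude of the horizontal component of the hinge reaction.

H_x ≈ 873 N

Take torques about the hinge: T sin 27° · 1.8 = 51×9.8×1.25 + 135×1.3 = 800.25 N·m.
So T = 800.25 / (0.4540 × 1.8) = 979.28 N.
ΣF_x = 0: H_x = T cos 27° = 872.54 N.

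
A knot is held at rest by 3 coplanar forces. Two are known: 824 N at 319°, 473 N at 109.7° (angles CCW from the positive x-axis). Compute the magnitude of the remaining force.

F ≈ 472 N

Sum the known components: ΣF_x = 462.4 N, ΣF_y = -95.28 N.
For equilibrium the remaining force must supply (−ΣF_x, −ΣF_y) = (-462.4, 95.28) N.
Magnitude = √((-462.4)² + (95.28)²) = 472.1 N; direction = atan2(95.28, -462.4) = 168.4°.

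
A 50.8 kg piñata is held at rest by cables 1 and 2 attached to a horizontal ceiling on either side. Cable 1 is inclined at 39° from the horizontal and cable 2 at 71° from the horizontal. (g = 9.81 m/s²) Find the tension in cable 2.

T_2 ≈ 412 N

Weight W = 50.8 × 9.81 = 498.3 N acts straight down.
Horizontal: T_1 cos 39° = T_2 cos 71°  →  T_1 = 0.4189 T_2.
Vertical: T_1 sin 39° + T_2 sin 71° = 498.3.
Substituting the horizontal relation into the vertical equation gives 1.209 T_2 = 498.3, so T_2 = 412.1 N.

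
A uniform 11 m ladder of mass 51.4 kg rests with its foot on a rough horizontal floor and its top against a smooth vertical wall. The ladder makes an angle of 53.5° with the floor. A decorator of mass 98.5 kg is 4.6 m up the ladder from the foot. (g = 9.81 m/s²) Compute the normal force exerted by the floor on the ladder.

ΣF_y = 0: N_floor = 51.4×9.81 + 98.5×9.81 = 1470.5 N.

N_floor ≈ 1470 N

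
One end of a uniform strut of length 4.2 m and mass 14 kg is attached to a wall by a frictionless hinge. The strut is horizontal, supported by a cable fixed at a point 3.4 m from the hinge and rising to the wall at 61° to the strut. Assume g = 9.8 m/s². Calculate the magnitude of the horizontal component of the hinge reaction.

H_x ≈ 47 N

Take torques about the hinge: T sin 61° · 3.4 = 14×9.8×2.1 = 288.12 N·m.
So T = 288.12 / (0.8746 × 3.4) = 96.889 N.
ΣF_x = 0: H_x = T cos 61° = 46.973 N.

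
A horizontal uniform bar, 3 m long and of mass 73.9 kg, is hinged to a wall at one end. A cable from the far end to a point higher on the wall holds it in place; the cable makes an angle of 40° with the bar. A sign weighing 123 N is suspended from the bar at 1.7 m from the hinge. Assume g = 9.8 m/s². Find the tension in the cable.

T ≈ 672 N

Take torques about the hinge: T sin 40° · 3 = 73.9×9.8×1.5 + 123×1.7 = 1295.4 N·m.
So T = 1295.4 / (0.6428 × 3) = 671.78 N.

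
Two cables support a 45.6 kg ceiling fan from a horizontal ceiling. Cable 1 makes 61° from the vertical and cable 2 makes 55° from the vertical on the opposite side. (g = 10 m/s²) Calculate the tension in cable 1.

Angles from the horizontal: cable 1 is 90° − 61° = 29°, cable 2 is 90° − 55° = 35°.
Weight W = 45.6 × 10 = 456 N acts straight down.
Horizontal: T_1 cos 29° = T_2 cos 35°  →  T_2 = 1.068 T_1.
Vertical: T_1 sin 29° + T_2 sin 35° = 456.
Substituting the horizontal relation into the vertical equation gives 1.097 T_1 = 456, so T_1 = 415.6 N.

T_1 ≈ 416 N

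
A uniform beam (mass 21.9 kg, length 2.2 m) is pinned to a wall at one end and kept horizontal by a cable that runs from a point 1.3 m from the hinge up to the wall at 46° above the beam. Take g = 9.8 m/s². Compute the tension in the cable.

Take torques about the hinge: T sin 46° · 1.3 = 21.9×9.8×1.1 = 236.08 N·m.
So T = 236.08 / (0.7193 × 1.3) = 252.46 N.

T ≈ 252 N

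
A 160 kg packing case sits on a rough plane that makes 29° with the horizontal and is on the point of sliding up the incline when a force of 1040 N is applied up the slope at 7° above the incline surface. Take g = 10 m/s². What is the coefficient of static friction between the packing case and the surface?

On the verge of sliding up the incline, friction is at its maximum μN and acts down the slope.
Perpendicular to incline: N = W cos 29° − P sin 7° = 1399 − 126.7 = 1273 N.
Along incline: P cos 7° − μN = W sin 29° → μ = −(W sin 29° − P cos 7°) / N = 0.2016.

μ ≈ 0.202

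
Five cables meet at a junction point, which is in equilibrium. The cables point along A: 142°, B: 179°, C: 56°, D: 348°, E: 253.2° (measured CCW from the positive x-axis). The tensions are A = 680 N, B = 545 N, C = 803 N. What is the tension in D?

T_D ≈ 924 N

Resolve: ΣF_x = 680 cos 142° + 545 cos 179° + 803 cos 56° + T_D cos 348° + T_E cos 253.2° = 0.
        ΣF_y = 680 sin 142° + 545 sin 179° + 803 sin 56° + T_D sin 348° + T_E sin 253.2° = 0.
The known terms sum to (-631.7, 1094) N, so 0.9781 T_D − 0.2890 T_E = 631.7 and -0.2079 T_D − 0.9573 T_E = -1094.
Solving simultaneously: T_D = 924.2 N, T_E = 941.9 N.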